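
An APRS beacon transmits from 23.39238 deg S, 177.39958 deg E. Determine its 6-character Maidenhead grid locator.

Add 180° to longitude and 90° to latitude: 357.3996, 66.6076.
Field: lon ⌊357.3996/20⌋ = 17 → R; lat ⌊66.6076/10⌋ = 6 → G.
Square: lon ⌊17.3996/2⌋ = 8; lat ⌊6.6076/1⌋ = 6.
Subsquare: lon ⌊1.3996/0.0833333⌋ = 16 → q; lat ⌊0.6076/0.0416667⌋ = 14 → o.

RG86qo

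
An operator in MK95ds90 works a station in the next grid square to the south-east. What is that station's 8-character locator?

Longitude extended square 9; +1 → 10, wraps to 0, carry into subsquare.
Longitude subsquare d = 3; +1 → 4 = e.
Latitude extended square 0; −1 → -1, wraps to 9, carry into subsquare.
Latitude subsquare s = 18; −1 → 17 = r.

MK95er09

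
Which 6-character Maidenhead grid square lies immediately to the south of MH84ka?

MH83kx

Latitude subsquare a = 0; −1 → -1, wraps to 23 = x, carry into square.
Latitude square 4; −1 → 3.
The longitude characters are unchanged.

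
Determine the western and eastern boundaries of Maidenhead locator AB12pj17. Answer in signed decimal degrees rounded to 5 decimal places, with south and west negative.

Field A=0, B=1: +0·20° lon, +1·10° lat → SW at lon -180°, lat -80°.
Square 1, 2: +1·2° lon, +2·1° lat → SW at lon -178°, lat -78°.
Subsquare p=15, j=9: +15·0.0833333° lon, +9·0.0416667° lat → SW at lon -176.75°, lat -77.625°.
Extended square 1, 7: +1·0.00833333° lon, +7·0.00416667° lat → SW at lon -176.742°, lat -77.5958°.
Cell spans 0.00833333° lon × 0.00416667° lat.
west -176.74167, east -176.73333.

-176.74167, -176.73333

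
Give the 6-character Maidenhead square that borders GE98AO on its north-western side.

GE88xp

Longitude subsquare a = 0; −1 → -1, wraps to 23 = x, carry into square.
Longitude square 9; −1 → 8.
Latitude subsquare o = 14; +1 → 15 = p.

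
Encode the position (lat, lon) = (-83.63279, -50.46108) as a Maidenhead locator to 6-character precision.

Add 180° to longitude and 90° to latitude: 129.5389, 6.3672.
Field: lon ⌊129.5389/20⌋ = 6 → G; lat ⌊6.3672/10⌋ = 0 → A.
Square: lon ⌊9.5389/2⌋ = 4; lat ⌊6.3672/1⌋ = 6.
Subsquare: lon ⌊1.5389/0.0833333⌋ = 18 → s; lat ⌊0.3672/0.0416667⌋ = 8 → i.

GA46si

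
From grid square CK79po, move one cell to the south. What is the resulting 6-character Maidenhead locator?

CK79pn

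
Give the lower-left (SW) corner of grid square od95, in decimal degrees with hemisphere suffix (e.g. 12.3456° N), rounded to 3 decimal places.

55.000° S, 118.000° E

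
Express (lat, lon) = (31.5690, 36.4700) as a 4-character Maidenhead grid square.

Offset from 180°W / 90°S: lon 216.47°, lat 121.57°.
Field: 216.47/20 → 10 → K, 121.57/10 → 12 → M; chars KM.
Square: 16.47/2 → 8, 1.57/1 → 1; chars 81.

KM81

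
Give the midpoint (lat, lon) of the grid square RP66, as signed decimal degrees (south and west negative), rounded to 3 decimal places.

66.500, 173.000

Field R=17, P=15: +17·20° lon, +15·10° lat → SW at lon 160°, lat 60°.
Square 6, 6: +6·2° lon, +6·1° lat → SW at lon 172°, lat 66°.
Cell spans 2° lon × 1° lat. Centre is SW corner plus half of each.
latitude 66.500, longitude 173.000.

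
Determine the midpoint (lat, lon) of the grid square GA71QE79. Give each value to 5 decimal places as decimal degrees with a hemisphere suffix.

88.79375° S, 44.60417° W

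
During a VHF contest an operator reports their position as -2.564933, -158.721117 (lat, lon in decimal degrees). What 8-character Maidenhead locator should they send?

Offset from 180°W / 90°S: lon 21.27888°, lat 87.43507°.
Field: 21.27888/20 → 1 → B, 87.43507/10 → 8 → I; chars BI.
Square: 1.27888/2 → 0, 7.43507/1 → 7; chars 07.
Subsquare: 1.27888/0.0833333 → 15 → p, 0.43507/0.0416667 → 10 → k; chars pk.
Extended square: 0.02888/0.00833333 → 3, 0.01840/0.00416667 → 4; chars 34.

BI07pk34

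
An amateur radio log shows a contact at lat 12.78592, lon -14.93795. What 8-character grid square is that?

Shift to the Maidenhead origin (180°W, 90°S): lon 165.06205, lat 102.78592.
Field: 165.06205/20 → 8 → I, 102.78592/10 → 10 → K; chars IK.
Square: 5.06205/2 → 2, 2.78592/1 → 2; chars 22.
Subsquare: 1.06205/0.0833333 → 12 → m, 0.78592/0.0416667 → 18 → s; chars ms.
Extended square: 0.06205/0.00833333 → 7, 0.03592/0.00416667 → 8; chars 78.

IK22ms78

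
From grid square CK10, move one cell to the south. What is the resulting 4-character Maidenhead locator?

Latitude square 0; −1 → -1, wraps to 9, carry into field.
Latitude field K = 10; −1 → 9 = J.
The longitude characters are unchanged.

CJ19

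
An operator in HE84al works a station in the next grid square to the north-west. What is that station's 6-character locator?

HE74xm

Longitude subsquare a = 0; −1 → -1, wraps to 23 = x, carry into square.
Longitude square 8; −1 → 7.
Latitude subsquare l = 11; +1 → 12 = m.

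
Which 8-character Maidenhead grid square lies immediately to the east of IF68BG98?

IF68cg08

Longitude extended square 9; +1 → 10, wraps to 0, carry into subsquare.
Longitude subsquare b = 1; +1 → 2 = c.
The latitude characters are unchanged.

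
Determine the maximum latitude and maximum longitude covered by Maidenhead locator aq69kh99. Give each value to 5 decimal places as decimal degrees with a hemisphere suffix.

79.33333° N, 167.08333° W

Field A=0, Q=16: +0·20° lon, +16·10° lat → SW at lon -180°, lat 70°.
Square 6, 9: +6·2° lon, +9·1° lat → SW at lon -168°, lat 79°.
Subsquare k=10, h=7: +10·0.0833333° lon, +7·0.0416667° lat → SW at lon -167.167°, lat 79.2917°.
Extended square 9, 9: +9·0.00833333° lon, +9·0.00416667° lat → SW at lon -167.092°, lat 79.3292°.
Cell spans 0.00833333° lon × 0.00416667° lat. NE corner is SW corner plus one full cell.
latitude 79.33333° N, longitude 167.08333° W.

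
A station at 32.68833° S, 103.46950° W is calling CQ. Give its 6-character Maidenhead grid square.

DF87gh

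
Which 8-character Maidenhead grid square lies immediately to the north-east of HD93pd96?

HD93qd07

Longitude extended square 9; +1 → 10, wraps to 0, carry into subsquare.
Longitude subsquare p = 15; +1 → 16 = q.
Latitude extended square 6; +1 → 7.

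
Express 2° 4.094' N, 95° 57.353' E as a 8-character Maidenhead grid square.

NJ72xb46

Add 180° to longitude and 90° to latitude: 275.95588, 92.06823.
Field (20°×10°, letters A–R): 275.95588/20 → 13 → N, 92.06823/10 → 9 → J; chars NJ.
Square (2°×1°, digits 0–9): 15.95588/2 → 7, 2.06823/1 → 2; chars 72.
Subsquare (5′×2.5′, letters a–x): 1.95588/0.0833333 → 23 → x, 0.06823/0.0416667 → 1 → b; chars xb.
Extended square (30″×15″, digits 0–9): 0.03922/0.00833333 → 4, 0.02657/0.00416667 → 6; chars 46.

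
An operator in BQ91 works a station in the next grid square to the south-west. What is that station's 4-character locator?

BQ80

Longitude square 9; −1 → 8.
Latitude square 1; −1 → 0.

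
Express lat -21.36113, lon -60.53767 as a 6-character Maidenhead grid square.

FG98rp

Add 180° to longitude and 90° to latitude: 119.4623, 68.6389.
Field (20°×10°, letters A–R): 119.4623/20 → 5 → F, 68.6389/10 → 6 → G; chars FG.
Square (2°×1°, digits 0–9): 19.4623/2 → 9, 8.6389/1 → 8; chars 98.
Subsquare (5′×2.5′, letters a–x): 1.4623/0.0833333 → 17 → r, 0.6389/0.0416667 → 15 → p; chars rp.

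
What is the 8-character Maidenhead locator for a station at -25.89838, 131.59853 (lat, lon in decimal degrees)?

PG54tc14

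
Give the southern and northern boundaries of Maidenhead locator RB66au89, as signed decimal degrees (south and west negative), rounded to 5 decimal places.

Field R=17, B=1: +17·20° lon, +1·10° lat → SW at lon 160°, lat -80°.
Square 6, 6: +6·2° lon, +6·1° lat → SW at lon 172°, lat -74°.
Subsquare a=0, u=20: +0·0.0833333° lon, +20·0.0416667° lat → SW at lon 172°, lat -73.1667°.
Extended square 8, 9: +8·0.00833333° lon, +9·0.00416667° lat → SW at lon 172.067°, lat -73.1292°.
Cell spans 0.00833333° lon × 0.00416667° lat.
south -73.12917, north -73.12500.

-73.12917, -73.12500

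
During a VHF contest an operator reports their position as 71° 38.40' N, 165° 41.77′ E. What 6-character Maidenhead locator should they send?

Add 180° to longitude and 90° to latitude: 345.6962, 161.6400.
Field: lon ⌊345.6962/20⌋ = 17 → R; lat ⌊161.6400/10⌋ = 16 → Q.
Square: lon ⌊5.6962/2⌋ = 2; lat ⌊1.6400/1⌋ = 1.
Subsquare: lon ⌊1.6962/0.0833333⌋ = 20 → u; lat ⌊0.6400/0.0416667⌋ = 15 → p.

RQ21up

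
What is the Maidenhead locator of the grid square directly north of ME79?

Latitude square 9; +1 → 10, wraps to 0, carry into field.
Latitude field E = 4; +1 → 5 = F.
The longitude characters are unchanged.

MF70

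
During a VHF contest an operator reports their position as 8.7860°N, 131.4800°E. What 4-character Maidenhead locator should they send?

Add 180° to longitude and 90° to latitude: 311.48, 98.79.
Field (20°×10°, letters A–R): lon ⌊311.48/20⌋ = 15 → P; lat ⌊98.79/10⌋ = 9 → J.
Square (2°×1°, digits 0–9): lon ⌊11.48/2⌋ = 5; lat ⌊8.79/1⌋ = 8.

PJ58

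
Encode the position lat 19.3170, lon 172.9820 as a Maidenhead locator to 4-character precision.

RK69

Add 180° to longitude and 90° to latitude: 352.98, 109.32.
Field: 352.98/20 → 17 → R, 109.32/10 → 10 → K; chars RK.
Square: 12.98/2 → 6, 9.32/1 → 9; chars 69.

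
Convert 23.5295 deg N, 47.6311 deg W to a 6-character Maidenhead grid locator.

GL63em

Offset from 180°W / 90°S: lon 132.3689°, lat 113.5295°.
Field: lon ⌊132.3689/20⌋ = 6 → G; lat ⌊113.5295/10⌋ = 11 → L.
Square: lon ⌊12.3689/2⌋ = 6; lat ⌊3.5295/1⌋ = 3.
Subsquare: lon ⌊0.3689/0.0833333⌋ = 4 → e; lat ⌊0.5295/0.0416667⌋ = 12 → m.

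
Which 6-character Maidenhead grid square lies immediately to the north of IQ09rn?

IQ09ro

Latitude subsquare n = 13; +1 → 14 = o.
The longitude characters are unchanged.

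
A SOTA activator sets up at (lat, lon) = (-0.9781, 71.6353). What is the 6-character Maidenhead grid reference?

Shift to the Maidenhead origin (180°W, 90°S): lon 251.6353, lat 89.0219.
Field: 251.6353/20 → 12 → M, 89.0219/10 → 8 → I; chars MI.
Square: 11.6353/2 → 5, 9.0219/1 → 9; chars 59.
Subsquare: 1.6353/0.0833333 → 19 → t, 0.0219/0.0416667 → 0 → a; chars ta.

MI59ta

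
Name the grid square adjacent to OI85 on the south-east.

Longitude square 8; +1 → 9.
Latitude square 5; −1 → 4.

OI94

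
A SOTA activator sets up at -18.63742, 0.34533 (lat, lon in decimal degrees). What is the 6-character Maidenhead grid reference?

Offset from 180°W / 90°S: lon 180.3453°, lat 71.3626°.
Field: 180.3453/20 → 9 → J, 71.3626/10 → 7 → H; chars JH.
Square: 0.3453/2 → 0, 1.3626/1 → 1; chars 01.
Subsquare: 0.3453/0.0833333 → 4 → e, 0.3626/0.0416667 → 8 → i; chars ei.

JH01ei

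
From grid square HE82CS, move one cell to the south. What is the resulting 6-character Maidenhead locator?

HE82cr

Latitude subsquare s = 18; −1 → 17 = r.
The longitude characters are unchanged.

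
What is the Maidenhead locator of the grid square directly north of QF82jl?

Latitude subsquare l = 11; +1 → 12 = m.
The longitude characters are unchanged.

QF82jm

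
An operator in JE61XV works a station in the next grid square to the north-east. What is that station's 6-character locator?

Longitude subsquare x = 23; +1 → 24, wraps to 0 = a, carry into square.
Longitude square 6; +1 → 7.
Latitude subsquare v = 21; +1 → 22 = w.

JE71aw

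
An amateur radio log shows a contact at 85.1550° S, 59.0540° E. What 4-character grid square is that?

LA94

Offset from 180°W / 90°S: lon 239.05°, lat 4.84°.
Field: 239.05/20 → 11 → L, 4.84/10 → 0 → A; chars LA.
Square: 19.05/2 → 9, 4.84/1 → 4; chars 94.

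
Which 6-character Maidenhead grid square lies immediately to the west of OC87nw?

OC87mw

Longitude subsquare n = 13; −1 → 12 = m.
The latitude characters are unchanged.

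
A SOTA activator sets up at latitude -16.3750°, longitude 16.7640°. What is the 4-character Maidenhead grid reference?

JH83

Shift to the Maidenhead origin (180°W, 90°S): lon 196.76, lat 73.62.
Field: 196.76/20 → 9 → J, 73.62/10 → 7 → H; chars JH.
Square: 16.76/2 → 8, 3.62/1 → 3; chars 83.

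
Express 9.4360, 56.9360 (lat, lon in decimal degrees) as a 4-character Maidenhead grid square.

LJ89

Add 180° to longitude and 90° to latitude: 236.94, 99.44.
Field: 236.94/20 → 11 → L, 99.44/10 → 9 → J; chars LJ.
Square: 16.94/2 → 8, 9.44/1 → 9; chars 89.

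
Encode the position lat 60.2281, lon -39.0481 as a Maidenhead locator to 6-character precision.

HP00lf

Add 180° to longitude and 90° to latitude: 140.9519, 150.2281.
Field: lon ⌊140.9519/20⌋ = 7 → H; lat ⌊150.2281/10⌋ = 15 → P.
Square: lon ⌊0.9519/2⌋ = 0; lat ⌊0.2281/1⌋ = 0.
Subsquare: lon ⌊0.9519/0.0833333⌋ = 11 → l; lat ⌊0.2281/0.0416667⌋ = 5 → f.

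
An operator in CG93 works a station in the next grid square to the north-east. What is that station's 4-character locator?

Longitude square 9; +1 → 10, wraps to 0, carry into field.
Longitude field C = 2; +1 → 3 = D.
Latitude square 3; +1 → 4.

DG04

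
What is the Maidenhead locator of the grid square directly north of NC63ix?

NC64ia

Latitude subsquare x = 23; +1 → 24, wraps to 0 = a, carry into square.
Latitude square 3; +1 → 4.
The longitude characters are unchanged.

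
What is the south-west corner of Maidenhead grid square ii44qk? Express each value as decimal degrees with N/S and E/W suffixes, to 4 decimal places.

Field I=8, I=8: +8·20° lon, +8·10° lat → SW at lon -20°, lat -10°.
Square 4, 4: +4·2° lon, +4·1° lat → SW at lon -12°, lat -6°.
Subsquare q=16, k=10: +16·0.0833333° lon, +10·0.0416667° lat → SW at lon -10.6667°, lat -5.58333°.
latitude 5.5833° S, longitude 10.6667° W.

5.5833° S, 10.6667° W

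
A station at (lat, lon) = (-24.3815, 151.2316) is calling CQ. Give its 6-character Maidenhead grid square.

QG55oo

Offset from 180°W / 90°S: lon 331.2316°, lat 65.6185°.
Field: lon ⌊331.2316/20⌋ = 16 → Q; lat ⌊65.6185/10⌋ = 6 → G.
Square: lon ⌊11.2316/2⌋ = 5; lat ⌊5.6185/1⌋ = 5.
Subsquare: lon ⌊1.2316/0.0833333⌋ = 14 → o; lat ⌊0.6185/0.0416667⌋ = 14 → o.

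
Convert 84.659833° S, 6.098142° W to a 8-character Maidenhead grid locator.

IA65wi81

Add 180° to longitude and 90° to latitude: 173.90186, 5.34017.
Field: lon ⌊173.90186/20⌋ = 8 → I; lat ⌊5.34017/10⌋ = 0 → A.
Square: lon ⌊13.90186/2⌋ = 6; lat ⌊5.34017/1⌋ = 5.
Subsquare: lon ⌊1.90186/0.0833333⌋ = 22 → w; lat ⌊0.34017/0.0416667⌋ = 8 → i.
Extended square: lon ⌊0.06852/0.00833333⌋ = 8; lat ⌊0.00683/0.00416667⌋ = 1.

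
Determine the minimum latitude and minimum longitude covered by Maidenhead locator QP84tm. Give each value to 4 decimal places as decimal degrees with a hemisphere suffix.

64.5000° N, 157.5833° E

Field Q=16, P=15: +16·20° lon, +15·10° lat → SW at lon 140°, lat 60°.
Square 8, 4: +8·2° lon, +4·1° lat → SW at lon 156°, lat 64°.
Subsquare t=19, m=12: +19·0.0833333° lon, +12·0.0416667° lat → SW at lon 157.583°, lat 64.5°.
latitude 64.5000° N, longitude 157.5833° E.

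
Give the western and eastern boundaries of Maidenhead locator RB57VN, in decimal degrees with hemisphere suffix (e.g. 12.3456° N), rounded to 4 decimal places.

Field R=17, B=1: +17·20° lon, +1·10° lat → SW at lon 160°, lat -80°.
Square 5, 7: +5·2° lon, +7·1° lat → SW at lon 170°, lat -73°.
Subsquare v=21, n=13: +21·0.0833333° lon, +13·0.0416667° lat → SW at lon 171.75°, lat -72.4583°.
Cell spans 0.0833333° lon × 0.0416667° lat.
west 171.7500° E, east 171.8333° E.

171.7500° E, 171.8333° E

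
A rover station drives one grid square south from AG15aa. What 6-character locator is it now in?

AG14ax

Latitude subsquare a = 0; −1 → -1, wraps to 23 = x, carry into square.
Latitude square 5; −1 → 4.
The longitude characters are unchanged.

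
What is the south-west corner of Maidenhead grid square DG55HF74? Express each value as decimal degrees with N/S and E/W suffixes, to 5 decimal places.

Field D=3, G=6: +3·20° lon, +6·10° lat → SW at lon -120°, lat -30°.
Square 5, 5: +5·2° lon, +5·1° lat → SW at lon -110°, lat -25°.
Subsquare h=7, f=5: +7·0.0833333° lon, +5·0.0416667° lat → SW at lon -109.417°, lat -24.7917°.
Extended square 7, 4: +7·0.00833333° lon, +4·0.00416667° lat → SW at lon -109.358°, lat -24.775°.
latitude 24.77500° S, longitude 109.35833° W.

24.77500° S, 109.35833° W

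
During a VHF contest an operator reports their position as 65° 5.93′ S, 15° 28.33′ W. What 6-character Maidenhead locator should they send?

IC24gv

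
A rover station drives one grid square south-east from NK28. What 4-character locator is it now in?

NK37

Longitude square 2; +1 → 3.
Latitude square 8; −1 → 7.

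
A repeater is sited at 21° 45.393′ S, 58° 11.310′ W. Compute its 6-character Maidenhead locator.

Add 180° to longitude and 90° to latitude: 121.8115, 68.2434.
Field: lon ⌊121.8115/20⌋ = 6 → G; lat ⌊68.2434/10⌋ = 6 → G.
Square: lon ⌊1.8115/2⌋ = 0; lat ⌊8.2434/1⌋ = 8.
Subsquare: lon ⌊1.8115/0.0833333⌋ = 21 → v; lat ⌊0.2434/0.0416667⌋ = 5 → f.

GG08vf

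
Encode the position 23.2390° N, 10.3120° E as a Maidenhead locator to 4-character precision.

JL53

Offset from 180°W / 90°S: lon 190.31°, lat 113.24°.
Field: 190.31/20 → 9 → J, 113.24/10 → 11 → L; chars JL.
Square: 10.31/2 → 5, 3.24/1 → 3; chars 53.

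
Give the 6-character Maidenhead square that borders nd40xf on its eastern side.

ND50af

Longitude subsquare x = 23; +1 → 24, wraps to 0 = a, carry into square.
Longitude square 4; +1 → 5.
The latitude characters are unchanged.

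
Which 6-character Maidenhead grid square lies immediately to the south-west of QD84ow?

Longitude subsquare o = 14; −1 → 13 = n.
Latitude subsquare w = 22; −1 → 21 = v.

QD84nv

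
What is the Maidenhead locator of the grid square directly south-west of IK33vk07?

IK33uk96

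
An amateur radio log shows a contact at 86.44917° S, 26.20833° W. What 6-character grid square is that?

Shift to the Maidenhead origin (180°W, 90°S): lon 153.7917, lat 3.5508.
Field: 153.7917/20 → 7 → H, 3.5508/10 → 0 → A; chars HA.
Square: 13.7917/2 → 6, 3.5508/1 → 3; chars 63.
Subsquare: 1.7917/0.0833333 → 21 → v, 0.5508/0.0416667 → 13 → n; chars vn.

HA63vn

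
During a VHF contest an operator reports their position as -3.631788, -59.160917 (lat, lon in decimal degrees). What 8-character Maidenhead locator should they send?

GI06ki08

Offset from 180°W / 90°S: lon 120.83908°, lat 86.36821°.
Field: lon ⌊120.83908/20⌋ = 6 → G; lat ⌊86.36821/10⌋ = 8 → I.
Square: lon ⌊0.83908/2⌋ = 0; lat ⌊6.36821/1⌋ = 6.
Subsquare: lon ⌊0.83908/0.0833333⌋ = 10 → k; lat ⌊0.36821/0.0416667⌋ = 8 → i.
Extended square: lon ⌊0.00575/0.00833333⌋ = 0; lat ⌊0.03488/0.00416667⌋ = 8.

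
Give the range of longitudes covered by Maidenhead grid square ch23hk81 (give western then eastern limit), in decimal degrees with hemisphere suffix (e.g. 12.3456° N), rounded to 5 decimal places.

135.35000° W, 135.34167° W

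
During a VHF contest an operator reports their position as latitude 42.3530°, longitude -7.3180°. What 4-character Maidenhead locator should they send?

IN62

Shift to the Maidenhead origin (180°W, 90°S): lon 172.68, lat 132.35.
Field: lon ⌊172.68/20⌋ = 8 → I; lat ⌊132.35/10⌋ = 13 → N.
Square: lon ⌊12.68/2⌋ = 6; lat ⌊2.35/1⌋ = 2.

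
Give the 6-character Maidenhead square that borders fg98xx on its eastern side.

GG08ax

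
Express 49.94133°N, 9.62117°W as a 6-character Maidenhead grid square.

IN59ew

Offset from 180°W / 90°S: lon 170.3788°, lat 139.9413°.
Field (20°×10°, letters A–R): lon ⌊170.3788/20⌋ = 8 → I; lat ⌊139.9413/10⌋ = 13 → N.
Square (2°×1°, digits 0–9): lon ⌊10.3788/2⌋ = 5; lat ⌊9.9413/1⌋ = 9.
Subsquare (5′×2.5′, letters a–x): lon ⌊0.3788/0.0833333⌋ = 4 → e; lat ⌊0.9413/0.0416667⌋ = 22 → w.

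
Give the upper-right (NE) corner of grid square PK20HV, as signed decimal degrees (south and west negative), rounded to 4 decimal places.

Field P=15, K=10: +15·20° lon, +10·10° lat → SW at lon 120°, lat 10°.
Square 2, 0: +2·2° lon, +0·1° lat → SW at lon 124°, lat 10°.
Subsquare h=7, v=21: +7·0.0833333° lon, +21·0.0416667° lat → SW at lon 124.583°, lat 10.875°.
Cell spans 0.0833333° lon × 0.0416667° lat. NE corner is SW corner plus one full cell.
latitude 10.9167, longitude 124.6667.

10.9167, 124.6667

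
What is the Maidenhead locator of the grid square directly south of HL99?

HL98

Latitude square 9; −1 → 8.
The longitude characters are unchanged.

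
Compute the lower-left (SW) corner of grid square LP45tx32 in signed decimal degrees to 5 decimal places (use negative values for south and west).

Field L=11, P=15: +11·20° lon, +15·10° lat → SW at lon 40°, lat 60°.
Square 4, 5: +4·2° lon, +5·1° lat → SW at lon 48°, lat 65°.
Subsquare t=19, x=23: +19·0.0833333° lon, +23·0.0416667° lat → SW at lon 49.5833°, lat 65.9583°.
Extended square 3, 2: +3·0.00833333° lon, +2·0.00416667° lat → SW at lon 49.6083°, lat 65.9667°.
latitude 65.96667, longitude 49.60833.

65.96667, 49.60833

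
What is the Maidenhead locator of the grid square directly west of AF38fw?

AF38ew

Longitude subsquare f = 5; −1 → 4 = e.
The latitude characters are unchanged.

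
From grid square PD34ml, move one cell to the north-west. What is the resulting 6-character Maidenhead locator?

PD34lm

Longitude subsquare m = 12; −1 → 11 = l.
Latitude subsquare l = 11; +1 → 12 = m.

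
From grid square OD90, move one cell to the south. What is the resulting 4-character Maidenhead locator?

OC99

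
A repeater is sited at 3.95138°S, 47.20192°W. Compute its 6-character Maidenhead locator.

GI66jb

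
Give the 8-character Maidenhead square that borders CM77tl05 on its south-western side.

CM77sl94

Longitude extended square 0; −1 → -1, wraps to 9, carry into subsquare.
Longitude subsquare t = 19; −1 → 18 = s.
Latitude extended square 5; −1 → 4.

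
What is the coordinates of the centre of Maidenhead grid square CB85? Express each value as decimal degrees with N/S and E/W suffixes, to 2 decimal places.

Field C=2, B=1: +2·20° lon, +1·10° lat → SW at lon -140°, lat -80°.
Square 8, 5: +8·2° lon, +5·1° lat → SW at lon -124°, lat -75°.
Cell spans 2° lon × 1° lat. Centre is SW corner plus half of each.
latitude 74.50° S, longitude 123.00° W.

74.50° S, 123.00° W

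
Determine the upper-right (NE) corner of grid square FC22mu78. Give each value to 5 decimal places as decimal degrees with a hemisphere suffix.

Field F=5, C=2: +5·20° lon, +2·10° lat → SW at lon -80°, lat -70°.
Square 2, 2: +2·2° lon, +2·1° lat → SW at lon -76°, lat -68°.
Subsquare m=12, u=20: +12·0.0833333° lon, +20·0.0416667° lat → SW at lon -75°, lat -67.1667°.
Extended square 7, 8: +7·0.00833333° lon, +8·0.00416667° lat → SW at lon -74.9417°, lat -67.1333°.
Cell spans 0.00833333° lon × 0.00416667° lat. NE corner is SW corner plus one full cell.
latitude 67.12917° S, longitude 74.93333° W.

67.12917° S, 74.93333° W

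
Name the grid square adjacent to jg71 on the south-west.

Longitude square 7; −1 → 6.
Latitude square 1; −1 → 0.

JG60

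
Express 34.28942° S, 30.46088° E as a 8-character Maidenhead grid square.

Add 180° to longitude and 90° to latitude: 210.46088, 55.71058.
Field (20°×10°, letters A–R): 210.46088/20 → 10 → K, 55.71058/10 → 5 → F; chars KF.
Square (2°×1°, digits 0–9): 10.46088/2 → 5, 5.71058/1 → 5; chars 55.
Subsquare (5′×2.5′, letters a–x): 0.46088/0.0833333 → 5 → f, 0.71058/0.0416667 → 17 → r; chars fr.
Extended square (30″×15″, digits 0–9): 0.04421/0.00833333 → 5, 0.00225/0.00416667 → 0; chars 50.

KF55fr50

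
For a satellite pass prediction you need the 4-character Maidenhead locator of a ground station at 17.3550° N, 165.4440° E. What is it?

Shift to the Maidenhead origin (180°W, 90°S): lon 345.44, lat 107.36.
Field: 345.44/20 → 17 → R, 107.36/10 → 10 → K; chars RK.
Square: 5.44/2 → 2, 7.36/1 → 7; chars 27.

RK27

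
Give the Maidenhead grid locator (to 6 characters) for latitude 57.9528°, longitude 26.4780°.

KO37fw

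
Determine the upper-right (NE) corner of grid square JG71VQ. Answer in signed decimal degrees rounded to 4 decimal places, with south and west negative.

-28.2917, 15.8333

Field J=9, G=6: +9·20° lon, +6·10° lat → SW at lon 0°, lat -30°.
Square 7, 1: +7·2° lon, +1·1° lat → SW at lon 14°, lat -29°.
Subsquare v=21, q=16: +21·0.0833333° lon, +16·0.0416667° lat → SW at lon 15.75°, lat -28.3333°.
Cell spans 0.0833333° lon × 0.0416667° lat. NE corner is SW corner plus one full cell.
latitude -28.2917, longitude 15.8333.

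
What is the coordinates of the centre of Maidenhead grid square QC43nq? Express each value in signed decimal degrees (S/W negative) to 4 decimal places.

-66.3125, 149.1250

Field Q=16, C=2: +16·20° lon, +2·10° lat → SW at lon 140°, lat -70°.
Square 4, 3: +4·2° lon, +3·1° lat → SW at lon 148°, lat -67°.
Subsquare n=13, q=16: +13·0.0833333° lon, +16·0.0416667° lat → SW at lon 149.083°, lat -66.3333°.
Cell spans 0.0833333° lon × 0.0416667° lat. Centre is SW corner plus half of each.
latitude -66.3125, longitude 149.1250.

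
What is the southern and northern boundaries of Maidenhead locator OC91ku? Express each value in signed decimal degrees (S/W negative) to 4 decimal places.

-68.1667, -68.1250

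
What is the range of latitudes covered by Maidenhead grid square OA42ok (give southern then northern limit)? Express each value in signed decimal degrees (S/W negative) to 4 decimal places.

-87.5833, -87.5417

Field O=14, A=0: +14·20° lon, +0·10° lat → SW at lon 100°, lat -90°.
Square 4, 2: +4·2° lon, +2·1° lat → SW at lon 108°, lat -88°.
Subsquare o=14, k=10: +14·0.0833333° lon, +10·0.0416667° lat → SW at lon 109.167°, lat -87.5833°.
Cell spans 0.0833333° lon × 0.0416667° lat.
south -87.5833, north -87.5417.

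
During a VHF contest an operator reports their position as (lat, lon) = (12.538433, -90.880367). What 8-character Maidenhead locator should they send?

EK42nm49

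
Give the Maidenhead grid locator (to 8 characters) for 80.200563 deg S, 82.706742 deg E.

NA19it41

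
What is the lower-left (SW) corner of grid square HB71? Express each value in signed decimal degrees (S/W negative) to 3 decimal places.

Field H=7, B=1: +7·20° lon, +1·10° lat → SW at lon -40°, lat -80°.
Square 7, 1: +7·2° lon, +1·1° lat → SW at lon -26°, lat -79°.
latitude -79.000, longitude -26.000.

-79.000, -26.000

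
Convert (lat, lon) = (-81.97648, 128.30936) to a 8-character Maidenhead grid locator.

PA48da75

Offset from 180°W / 90°S: lon 308.30936°, lat 8.02352°.
Field: 308.30936/20 → 15 → P, 8.02352/10 → 0 → A; chars PA.
Square: 8.30936/2 → 4, 8.02352/1 → 8; chars 48.
Subsquare: 0.30936/0.0833333 → 3 → d, 0.02352/0.0416667 → 0 → a; chars da.
Extended square: 0.05936/0.00833333 → 7, 0.02352/0.00416667 → 5; chars 75.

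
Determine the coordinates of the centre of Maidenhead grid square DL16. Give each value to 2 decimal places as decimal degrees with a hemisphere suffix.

26.50° N, 117.00° W

Field D=3, L=11: +3·20° lon, +11·10° lat → SW at lon -120°, lat 20°.
Square 1, 6: +1·2° lon, +6·1° lat → SW at lon -118°, lat 26°.
Cell spans 2° lon × 1° lat. Centre is SW corner plus half of each.
latitude 26.50° N, longitude 117.00° W.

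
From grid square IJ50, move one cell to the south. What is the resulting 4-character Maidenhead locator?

Latitude square 0; −1 → -1, wraps to 9, carry into field.
Latitude field J = 9; −1 → 8 = I.
The longitude characters are unchanged.

II59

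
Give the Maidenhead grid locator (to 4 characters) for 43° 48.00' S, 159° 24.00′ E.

QE96

Shift to the Maidenhead origin (180°W, 90°S): lon 339.40, lat 46.20.
Field (20°×10°, letters A–R): lon ⌊339.40/20⌋ = 16 → Q; lat ⌊46.20/10⌋ = 4 → E.
Square (2°×1°, digits 0–9): lon ⌊19.40/2⌋ = 9; lat ⌊6.20/1⌋ = 6.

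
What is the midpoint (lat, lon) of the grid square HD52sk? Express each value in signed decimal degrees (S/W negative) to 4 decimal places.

-57.5625, -28.4583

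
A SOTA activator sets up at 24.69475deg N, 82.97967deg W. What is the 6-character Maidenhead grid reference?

EL84mq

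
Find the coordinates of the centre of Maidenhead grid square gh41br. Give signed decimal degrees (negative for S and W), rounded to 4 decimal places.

Field G=6, H=7: +6·20° lon, +7·10° lat → SW at lon -60°, lat -20°.
Square 4, 1: +4·2° lon, +1·1° lat → SW at lon -52°, lat -19°.
Subsquare b=1, r=17: +1·0.0833333° lon, +17·0.0416667° lat → SW at lon -51.9167°, lat -18.2917°.
Cell spans 0.0833333° lon × 0.0416667° lat. Centre is SW corner plus half of each.
latitude -18.2708, longitude -51.8750.

-18.2708, -51.8750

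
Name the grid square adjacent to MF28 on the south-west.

MF17

Longitude square 2; −1 → 1.
Latitude square 8; −1 → 7.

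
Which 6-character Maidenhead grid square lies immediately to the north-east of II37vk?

II37wl

Longitude subsquare v = 21; +1 → 22 = w.
Latitude subsquare k = 10; +1 → 11 = l.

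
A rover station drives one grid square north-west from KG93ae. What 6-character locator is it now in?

Longitude subsquare a = 0; −1 → -1, wraps to 23 = x, carry into square.
Longitude square 9; −1 → 8.
Latitude subsquare e = 4; +1 → 5 = f.

KG83xf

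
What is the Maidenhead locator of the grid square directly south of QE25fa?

Latitude subsquare a = 0; −1 → -1, wraps to 23 = x, carry into square.
Latitude square 5; −1 → 4.
The longitude characters are unchanged.

QE24fx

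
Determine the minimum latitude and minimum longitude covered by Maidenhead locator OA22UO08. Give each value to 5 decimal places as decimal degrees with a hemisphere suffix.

Field O=14, A=0: +14·20° lon, +0·10° lat → SW at lon 100°, lat -90°.
Square 2, 2: +2·2° lon, +2·1° lat → SW at lon 104°, lat -88°.
Subsquare u=20, o=14: +20·0.0833333° lon, +14·0.0416667° lat → SW at lon 105.667°, lat -87.4167°.
Extended square 0, 8: +0·0.00833333° lon, +8·0.00416667° lat → SW at lon 105.667°, lat -87.3833°.
latitude 87.38333° S, longitude 105.66667° E.

87.38333° S, 105.66667° E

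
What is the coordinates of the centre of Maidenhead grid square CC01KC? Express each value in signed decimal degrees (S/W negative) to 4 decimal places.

Field C=2, C=2: +2·20° lon, +2·10° lat → SW at lon -140°, lat -70°.
Square 0, 1: +0·2° lon, +1·1° lat → SW at lon -140°, lat -69°.
Subsquare k=10, c=2: +10·0.0833333° lon, +2·0.0416667° lat → SW at lon -139.167°, lat -68.9167°.
Cell spans 0.0833333° lon × 0.0416667° lat. Centre is SW corner plus half of each.
latitude -68.8958, longitude -139.1250.

-68.8958, -139.1250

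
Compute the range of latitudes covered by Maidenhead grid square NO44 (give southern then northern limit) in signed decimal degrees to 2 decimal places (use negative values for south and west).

54.00, 55.00

Field N=13, O=14: +13·20° lon, +14·10° lat → SW at lon 80°, lat 50°.
Square 4, 4: +4·2° lon, +4·1° lat → SW at lon 88°, lat 54°.
Cell spans 2° lon × 1° lat.
south 54.00, north 55.00.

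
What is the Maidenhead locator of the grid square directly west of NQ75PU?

NQ75ou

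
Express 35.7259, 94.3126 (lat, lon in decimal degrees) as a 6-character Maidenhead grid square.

Shift to the Maidenhead origin (180°W, 90°S): lon 274.3126, lat 125.7259.
Field (20°×10°, letters A–R): 274.3126/20 → 13 → N, 125.7259/10 → 12 → M; chars NM.
Square (2°×1°, digits 0–9): 14.3126/2 → 7, 5.7259/1 → 5; chars 75.
Subsquare (5′×2.5′, letters a–x): 0.3126/0.0833333 → 3 → d, 0.7259/0.0416667 → 17 → r; chars dr.

NM75dr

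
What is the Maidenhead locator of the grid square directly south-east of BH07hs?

Longitude subsquare h = 7; +1 → 8 = i.
Latitude subsquare s = 18; −1 → 17 = r.

BH07ir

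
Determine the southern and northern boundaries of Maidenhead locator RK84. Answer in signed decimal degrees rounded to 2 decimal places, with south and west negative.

14.00, 15.00

Field R=17, K=10: +17·20° lon, +10·10° lat → SW at lon 160°, lat 10°.
Square 8, 4: +8·2° lon, +4·1° lat → SW at lon 176°, lat 14°.
Cell spans 2° lon × 1° lat.
south 14.00, north 15.00.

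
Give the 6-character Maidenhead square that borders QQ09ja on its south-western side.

Longitude subsquare j = 9; −1 → 8 = i.
Latitude subsquare a = 0; −1 → -1, wraps to 23 = x, carry into square.
Latitude square 9; −1 → 8.

QQ08ix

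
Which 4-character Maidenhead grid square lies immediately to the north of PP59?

PQ50

Latitude square 9; +1 → 10, wraps to 0, carry into field.
Latitude field P = 15; +1 → 16 = Q.
The longitude characters are unchanged.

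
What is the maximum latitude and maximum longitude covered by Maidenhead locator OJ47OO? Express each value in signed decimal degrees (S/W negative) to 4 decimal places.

7.6250, 109.2500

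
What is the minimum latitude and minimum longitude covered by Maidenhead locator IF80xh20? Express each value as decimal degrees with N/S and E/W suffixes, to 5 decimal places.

Field I=8, F=5: +8·20° lon, +5·10° lat → SW at lon -20°, lat -40°.
Square 8, 0: +8·2° lon, +0·1° lat → SW at lon -4°, lat -40°.
Subsquare x=23, h=7: +23·0.0833333° lon, +7·0.0416667° lat → SW at lon -2.08333°, lat -39.7083°.
Extended square 2, 0: +2·0.00833333° lon, +0·0.00416667° lat → SW at lon -2.06667°, lat -39.7083°.
latitude 39.70833° S, longitude 2.06667° W.

39.70833° S, 2.06667° W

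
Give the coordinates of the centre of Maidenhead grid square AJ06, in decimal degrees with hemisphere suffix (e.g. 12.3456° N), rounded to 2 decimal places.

Field A=0, J=9: +0·20° lon, +9·10° lat → SW at lon -180°, lat 0°.
Square 0, 6: +0·2° lon, +6·1° lat → SW at lon -180°, lat 6°.
Cell spans 2° lon × 1° lat. Centre is SW corner plus half of each.
latitude 6.50° N, longitude 179.00° W.

6.50° N, 179.00° W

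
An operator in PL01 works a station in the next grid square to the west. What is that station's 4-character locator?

Longitude square 0; −1 → -1, wraps to 9, carry into field.
Longitude field P = 15; −1 → 14 = O.
The latitude characters are unchanged.

OL91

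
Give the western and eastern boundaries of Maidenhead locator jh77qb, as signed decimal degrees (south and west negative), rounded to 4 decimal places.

15.3333, 15.4167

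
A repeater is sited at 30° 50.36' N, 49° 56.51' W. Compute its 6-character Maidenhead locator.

GM50au

Shift to the Maidenhead origin (180°W, 90°S): lon 130.0582, lat 120.8393.
Field (20°×10°, letters A–R): 130.0582/20 → 6 → G, 120.8393/10 → 12 → M; chars GM.
Square (2°×1°, digits 0–9): 10.0582/2 → 5, 0.8393/1 → 0; chars 50.
Subsquare (5′×2.5′, letters a–x): 0.0582/0.0833333 → 0 → a, 0.8393/0.0416667 → 20 → u; chars au.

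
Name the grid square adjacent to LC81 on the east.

LC91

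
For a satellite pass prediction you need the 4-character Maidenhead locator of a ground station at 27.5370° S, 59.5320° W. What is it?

Offset from 180°W / 90°S: lon 120.47°, lat 62.46°.
Field: 120.47/20 → 6 → G, 62.46/10 → 6 → G; chars GG.
Square: 0.47/2 → 0, 2.46/1 → 2; chars 02.

GG02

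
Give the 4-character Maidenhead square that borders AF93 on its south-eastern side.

BF02

Longitude square 9; +1 → 10, wraps to 0, carry into field.
Longitude field A = 0; +1 → 1 = B.
Latitude square 3; −1 → 2.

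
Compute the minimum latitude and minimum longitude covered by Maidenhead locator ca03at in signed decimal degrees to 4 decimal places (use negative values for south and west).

-86.2083, -140.0000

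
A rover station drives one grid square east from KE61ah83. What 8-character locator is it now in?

Longitude extended square 8; +1 → 9.
The latitude characters are unchanged.

KE61ah93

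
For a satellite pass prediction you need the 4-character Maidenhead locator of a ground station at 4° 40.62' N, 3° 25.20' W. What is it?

Offset from 180°W / 90°S: lon 176.58°, lat 94.68°.
Field: lon ⌊176.58/20⌋ = 8 → I; lat ⌊94.68/10⌋ = 9 → J.
Square: lon ⌊16.58/2⌋ = 8; lat ⌊4.68/1⌋ = 4.

IJ84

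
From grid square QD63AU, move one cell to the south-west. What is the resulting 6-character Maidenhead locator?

QD53xt

Longitude subsquare a = 0; −1 → -1, wraps to 23 = x, carry into square.
Longitude square 6; −1 → 5.
Latitude subsquare u = 20; −1 → 19 = t.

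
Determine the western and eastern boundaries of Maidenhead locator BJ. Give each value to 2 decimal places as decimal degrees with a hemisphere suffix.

160.00° W, 140.00° W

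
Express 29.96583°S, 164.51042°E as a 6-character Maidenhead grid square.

Add 180° to longitude and 90° to latitude: 344.5104, 60.0342.
Field: lon ⌊344.5104/20⌋ = 17 → R; lat ⌊60.0342/10⌋ = 6 → G.
Square: lon ⌊4.5104/2⌋ = 2; lat ⌊0.0342/1⌋ = 0.
Subsquare: lon ⌊0.5104/0.0833333⌋ = 6 → g; lat ⌊0.0342/0.0416667⌋ = 0 → a.

RG20ga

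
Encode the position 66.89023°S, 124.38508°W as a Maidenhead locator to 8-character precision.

Add 180° to longitude and 90° to latitude: 55.61492, 23.10977.
Field: lon ⌊55.61492/20⌋ = 2 → C; lat ⌊23.10977/10⌋ = 2 → C.
Square: lon ⌊15.61492/2⌋ = 7; lat ⌊3.10977/1⌋ = 3.
Subsquare: lon ⌊1.61492/0.0833333⌋ = 19 → t; lat ⌊0.10977/0.0416667⌋ = 2 → c.
Extended square: lon ⌊0.03159/0.00833333⌋ = 3; lat ⌊0.02644/0.00416667⌋ = 6.

CC73tc36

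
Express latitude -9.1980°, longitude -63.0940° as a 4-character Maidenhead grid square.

Offset from 180°W / 90°S: lon 116.91°, lat 80.80°.
Field: 116.91/20 → 5 → F, 80.80/10 → 8 → I; chars FI.
Square: 16.91/2 → 8, 0.80/1 → 0; chars 80.

FI80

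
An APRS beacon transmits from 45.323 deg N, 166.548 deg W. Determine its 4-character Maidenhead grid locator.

Add 180° to longitude and 90° to latitude: 13.45, 135.32.
Field: 13.45/20 → 0 → A, 135.32/10 → 13 → N; chars AN.
Square: 13.45/2 → 6, 5.32/1 → 5; chars 65.

AN65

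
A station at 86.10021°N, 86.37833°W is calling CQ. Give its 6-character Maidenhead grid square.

ER66tc

Shift to the Maidenhead origin (180°W, 90°S): lon 93.6217, lat 176.1002.
Field: 93.6217/20 → 4 → E, 176.1002/10 → 17 → R; chars ER.
Square: 13.6217/2 → 6, 6.1002/1 → 6; chars 66.
Subsquare: 1.6217/0.0833333 → 19 → t, 0.1002/0.0416667 → 2 → c; chars tc.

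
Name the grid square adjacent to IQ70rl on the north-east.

Longitude subsquare r = 17; +1 → 18 = s.
Latitude subsquare l = 11; +1 → 12 = m.

IQ70sm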